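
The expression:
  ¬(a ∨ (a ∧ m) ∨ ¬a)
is never true.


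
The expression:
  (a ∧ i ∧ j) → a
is always true.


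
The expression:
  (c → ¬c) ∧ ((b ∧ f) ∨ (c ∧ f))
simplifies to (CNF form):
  b ∧ f ∧ ¬c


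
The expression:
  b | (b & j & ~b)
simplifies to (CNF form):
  b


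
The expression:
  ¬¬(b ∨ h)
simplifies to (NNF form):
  b ∨ h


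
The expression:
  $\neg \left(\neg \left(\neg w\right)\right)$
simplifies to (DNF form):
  $\neg w$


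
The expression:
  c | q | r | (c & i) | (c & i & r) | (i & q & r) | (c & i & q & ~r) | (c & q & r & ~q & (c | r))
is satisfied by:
  {r: True, q: True, c: True}
  {r: True, q: True, c: False}
  {r: True, c: True, q: False}
  {r: True, c: False, q: False}
  {q: True, c: True, r: False}
  {q: True, c: False, r: False}
  {c: True, q: False, r: False}


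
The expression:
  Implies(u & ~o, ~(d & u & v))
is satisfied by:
  {o: True, u: False, v: False, d: False}
  {o: False, u: False, v: False, d: False}
  {d: True, o: True, u: False, v: False}
  {d: True, o: False, u: False, v: False}
  {o: True, v: True, d: False, u: False}
  {v: True, d: False, u: False, o: False}
  {d: True, v: True, o: True, u: False}
  {d: True, v: True, o: False, u: False}
  {o: True, u: True, d: False, v: False}
  {u: True, d: False, v: False, o: False}
  {o: True, d: True, u: True, v: False}
  {d: True, u: True, o: False, v: False}
  {o: True, v: True, u: True, d: False}
  {v: True, u: True, d: False, o: False}
  {d: True, v: True, u: True, o: True}


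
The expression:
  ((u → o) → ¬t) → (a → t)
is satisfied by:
  {t: True, a: False}
  {a: False, t: False}
  {a: True, t: True}


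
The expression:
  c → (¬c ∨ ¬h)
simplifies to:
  ¬c ∨ ¬h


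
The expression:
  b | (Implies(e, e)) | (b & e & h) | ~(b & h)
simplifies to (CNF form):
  True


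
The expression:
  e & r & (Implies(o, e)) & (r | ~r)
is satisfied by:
  {r: True, e: True}


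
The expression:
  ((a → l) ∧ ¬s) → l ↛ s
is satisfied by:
  {a: True, l: True, s: True}
  {a: True, l: True, s: False}
  {a: True, s: True, l: False}
  {a: True, s: False, l: False}
  {l: True, s: True, a: False}
  {l: True, s: False, a: False}
  {s: True, l: False, a: False}


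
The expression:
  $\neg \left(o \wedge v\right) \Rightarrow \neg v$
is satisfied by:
  {o: True, v: False}
  {v: False, o: False}
  {v: True, o: True}


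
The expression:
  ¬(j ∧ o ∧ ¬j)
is always true.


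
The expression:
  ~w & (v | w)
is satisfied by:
  {v: True, w: False}


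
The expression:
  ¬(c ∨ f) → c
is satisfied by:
  {c: True, f: True}
  {c: True, f: False}
  {f: True, c: False}


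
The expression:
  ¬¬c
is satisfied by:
  {c: True}


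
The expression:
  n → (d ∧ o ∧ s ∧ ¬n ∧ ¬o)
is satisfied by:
  {n: False}


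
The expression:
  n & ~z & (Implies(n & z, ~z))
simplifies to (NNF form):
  n & ~z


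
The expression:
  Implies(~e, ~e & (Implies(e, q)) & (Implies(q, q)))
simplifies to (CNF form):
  True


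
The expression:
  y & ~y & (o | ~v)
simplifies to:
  False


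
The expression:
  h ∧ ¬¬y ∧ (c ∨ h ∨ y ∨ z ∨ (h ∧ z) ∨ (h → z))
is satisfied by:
  {h: True, y: True}


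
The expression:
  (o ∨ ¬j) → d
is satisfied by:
  {d: True, j: True, o: False}
  {d: True, o: False, j: False}
  {d: True, j: True, o: True}
  {d: True, o: True, j: False}
  {j: True, o: False, d: False}


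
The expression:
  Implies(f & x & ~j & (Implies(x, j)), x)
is always true.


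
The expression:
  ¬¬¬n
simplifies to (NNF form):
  ¬n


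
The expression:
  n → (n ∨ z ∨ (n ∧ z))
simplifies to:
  True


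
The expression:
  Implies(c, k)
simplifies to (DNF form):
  k | ~c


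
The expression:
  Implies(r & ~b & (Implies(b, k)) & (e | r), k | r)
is always true.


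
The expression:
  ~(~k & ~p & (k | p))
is always true.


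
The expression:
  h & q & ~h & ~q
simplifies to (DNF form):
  False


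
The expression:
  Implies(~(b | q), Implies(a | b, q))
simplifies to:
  b | q | ~a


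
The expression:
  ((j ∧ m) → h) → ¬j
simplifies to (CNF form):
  (m ∨ ¬j) ∧ (¬h ∨ ¬j)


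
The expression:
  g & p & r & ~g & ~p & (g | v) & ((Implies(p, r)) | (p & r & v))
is never true.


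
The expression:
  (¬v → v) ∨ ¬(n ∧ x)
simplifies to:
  v ∨ ¬n ∨ ¬x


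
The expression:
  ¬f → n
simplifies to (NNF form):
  f ∨ n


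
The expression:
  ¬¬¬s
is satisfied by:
  {s: False}


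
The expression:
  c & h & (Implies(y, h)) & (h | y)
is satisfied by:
  {h: True, c: True}


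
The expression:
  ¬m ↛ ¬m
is never true.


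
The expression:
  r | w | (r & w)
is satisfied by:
  {r: True, w: True}
  {r: True, w: False}
  {w: True, r: False}


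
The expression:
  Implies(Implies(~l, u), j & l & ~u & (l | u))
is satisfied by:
  {j: True, u: False, l: False}
  {u: False, l: False, j: False}
  {j: True, l: True, u: False}


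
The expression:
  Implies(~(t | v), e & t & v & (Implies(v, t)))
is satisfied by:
  {t: True, v: True}
  {t: True, v: False}
  {v: True, t: False}


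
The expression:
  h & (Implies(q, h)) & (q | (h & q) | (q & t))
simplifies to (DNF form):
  h & q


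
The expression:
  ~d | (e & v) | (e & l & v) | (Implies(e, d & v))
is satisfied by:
  {v: True, e: False, d: False}
  {e: False, d: False, v: False}
  {d: True, v: True, e: False}
  {d: True, e: False, v: False}
  {v: True, e: True, d: False}
  {e: True, v: False, d: False}
  {d: True, e: True, v: True}


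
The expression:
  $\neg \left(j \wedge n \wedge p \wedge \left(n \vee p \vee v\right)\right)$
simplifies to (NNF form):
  $\neg j \vee \neg n \vee \neg p$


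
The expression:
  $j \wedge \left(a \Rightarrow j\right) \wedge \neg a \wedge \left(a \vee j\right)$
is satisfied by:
  {j: True, a: False}


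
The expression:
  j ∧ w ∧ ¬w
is never true.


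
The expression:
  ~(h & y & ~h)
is always true.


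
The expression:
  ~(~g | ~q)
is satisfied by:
  {g: True, q: True}


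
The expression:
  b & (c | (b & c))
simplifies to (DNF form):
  b & c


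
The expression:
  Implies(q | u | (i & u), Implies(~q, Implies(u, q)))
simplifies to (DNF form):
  q | ~u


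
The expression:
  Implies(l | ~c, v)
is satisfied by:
  {v: True, c: True, l: False}
  {v: True, c: False, l: False}
  {v: True, l: True, c: True}
  {v: True, l: True, c: False}
  {c: True, l: False, v: False}


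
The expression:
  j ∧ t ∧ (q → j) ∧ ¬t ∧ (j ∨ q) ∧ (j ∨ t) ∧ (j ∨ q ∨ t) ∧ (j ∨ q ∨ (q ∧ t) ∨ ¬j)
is never true.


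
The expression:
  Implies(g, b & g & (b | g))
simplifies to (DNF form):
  b | ~g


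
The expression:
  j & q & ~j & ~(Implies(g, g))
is never true.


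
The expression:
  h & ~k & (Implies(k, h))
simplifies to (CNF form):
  h & ~k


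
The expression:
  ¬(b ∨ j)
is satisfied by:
  {j: False, b: False}


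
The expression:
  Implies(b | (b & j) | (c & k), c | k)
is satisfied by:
  {k: True, c: True, b: False}
  {k: True, c: False, b: False}
  {c: True, k: False, b: False}
  {k: False, c: False, b: False}
  {b: True, k: True, c: True}
  {b: True, k: True, c: False}
  {b: True, c: True, k: False}


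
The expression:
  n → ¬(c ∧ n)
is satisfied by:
  {c: False, n: False}
  {n: True, c: False}
  {c: True, n: False}


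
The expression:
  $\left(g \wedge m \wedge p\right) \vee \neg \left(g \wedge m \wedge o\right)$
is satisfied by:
  {p: True, g: False, m: False, o: False}
  {p: False, g: False, m: False, o: False}
  {p: True, o: True, g: False, m: False}
  {o: True, p: False, g: False, m: False}
  {p: True, m: True, o: False, g: False}
  {m: True, o: False, g: False, p: False}
  {p: True, o: True, m: True, g: False}
  {o: True, m: True, p: False, g: False}
  {p: True, g: True, o: False, m: False}
  {g: True, o: False, m: False, p: False}
  {p: True, o: True, g: True, m: False}
  {o: True, g: True, p: False, m: False}
  {p: True, m: True, g: True, o: False}
  {m: True, g: True, o: False, p: False}
  {p: True, o: True, m: True, g: True}


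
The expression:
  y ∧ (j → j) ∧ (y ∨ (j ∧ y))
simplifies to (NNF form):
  y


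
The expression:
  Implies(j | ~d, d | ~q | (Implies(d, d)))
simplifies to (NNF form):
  True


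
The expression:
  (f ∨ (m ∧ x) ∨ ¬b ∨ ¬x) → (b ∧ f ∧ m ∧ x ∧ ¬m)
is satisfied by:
  {b: True, x: True, f: False, m: False}


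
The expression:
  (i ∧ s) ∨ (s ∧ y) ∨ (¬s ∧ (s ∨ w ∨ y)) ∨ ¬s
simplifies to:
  i ∨ y ∨ ¬s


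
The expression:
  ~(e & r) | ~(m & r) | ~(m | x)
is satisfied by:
  {m: False, e: False, r: False}
  {r: True, m: False, e: False}
  {e: True, m: False, r: False}
  {r: True, e: True, m: False}
  {m: True, r: False, e: False}
  {r: True, m: True, e: False}
  {e: True, m: True, r: False}


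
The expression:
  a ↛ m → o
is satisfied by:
  {o: True, m: True, a: False}
  {o: True, m: False, a: False}
  {m: True, o: False, a: False}
  {o: False, m: False, a: False}
  {a: True, o: True, m: True}
  {a: True, o: True, m: False}
  {a: True, m: True, o: False}


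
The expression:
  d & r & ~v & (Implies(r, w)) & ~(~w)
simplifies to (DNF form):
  d & r & w & ~v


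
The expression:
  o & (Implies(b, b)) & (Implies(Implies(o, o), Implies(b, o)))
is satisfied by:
  {o: True}


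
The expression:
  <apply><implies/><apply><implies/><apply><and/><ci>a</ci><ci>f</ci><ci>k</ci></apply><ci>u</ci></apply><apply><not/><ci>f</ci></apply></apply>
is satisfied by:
  {a: True, k: True, f: False, u: False}
  {a: True, k: False, f: False, u: False}
  {k: True, u: False, a: False, f: False}
  {u: False, k: False, a: False, f: False}
  {u: True, a: True, k: True, f: False}
  {u: True, a: True, k: False, f: False}
  {u: True, k: True, a: False, f: False}
  {u: True, k: False, a: False, f: False}
  {f: True, a: True, k: True, u: False}


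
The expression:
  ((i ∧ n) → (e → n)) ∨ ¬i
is always true.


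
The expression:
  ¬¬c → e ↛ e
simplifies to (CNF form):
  ¬c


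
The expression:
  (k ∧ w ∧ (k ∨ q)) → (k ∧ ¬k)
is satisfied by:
  {w: False, k: False}
  {k: True, w: False}
  {w: True, k: False}


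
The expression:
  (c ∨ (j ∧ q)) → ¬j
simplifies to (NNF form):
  (¬c ∧ ¬q) ∨ ¬j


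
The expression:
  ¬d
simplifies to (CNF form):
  ¬d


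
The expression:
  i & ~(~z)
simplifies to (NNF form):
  i & z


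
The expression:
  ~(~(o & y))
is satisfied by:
  {o: True, y: True}


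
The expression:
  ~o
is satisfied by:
  {o: False}


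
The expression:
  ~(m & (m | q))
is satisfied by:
  {m: False}


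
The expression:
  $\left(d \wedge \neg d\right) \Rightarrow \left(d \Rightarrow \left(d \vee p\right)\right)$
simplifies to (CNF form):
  $\text{True}$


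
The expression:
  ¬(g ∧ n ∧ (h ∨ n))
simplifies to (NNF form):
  ¬g ∨ ¬n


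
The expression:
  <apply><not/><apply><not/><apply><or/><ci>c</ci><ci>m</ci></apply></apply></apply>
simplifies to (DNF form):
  <apply><or/><ci>c</ci><ci>m</ci></apply>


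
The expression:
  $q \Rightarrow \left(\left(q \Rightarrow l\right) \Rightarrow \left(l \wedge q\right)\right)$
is always true.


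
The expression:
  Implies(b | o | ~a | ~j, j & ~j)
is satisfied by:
  {a: True, j: True, b: False, o: False}


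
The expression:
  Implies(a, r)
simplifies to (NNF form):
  r | ~a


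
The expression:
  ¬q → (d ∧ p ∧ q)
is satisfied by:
  {q: True}


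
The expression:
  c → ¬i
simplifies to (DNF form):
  ¬c ∨ ¬i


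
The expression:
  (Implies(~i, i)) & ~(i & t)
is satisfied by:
  {i: True, t: False}


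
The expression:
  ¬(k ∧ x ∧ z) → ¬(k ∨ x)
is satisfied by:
  {z: True, x: False, k: False}
  {z: False, x: False, k: False}
  {x: True, k: True, z: True}


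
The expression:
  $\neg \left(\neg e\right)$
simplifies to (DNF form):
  $e$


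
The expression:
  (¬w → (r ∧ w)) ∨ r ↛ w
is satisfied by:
  {r: True, w: True}
  {r: True, w: False}
  {w: True, r: False}


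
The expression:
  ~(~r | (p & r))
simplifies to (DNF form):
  r & ~p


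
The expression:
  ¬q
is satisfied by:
  {q: False}


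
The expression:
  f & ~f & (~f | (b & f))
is never true.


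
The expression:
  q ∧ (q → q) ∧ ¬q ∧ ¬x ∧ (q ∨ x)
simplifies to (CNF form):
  False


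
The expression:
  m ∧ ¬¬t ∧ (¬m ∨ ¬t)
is never true.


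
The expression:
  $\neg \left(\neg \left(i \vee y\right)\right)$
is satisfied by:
  {i: True, y: True}
  {i: True, y: False}
  {y: True, i: False}


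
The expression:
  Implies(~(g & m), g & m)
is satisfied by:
  {m: True, g: True}


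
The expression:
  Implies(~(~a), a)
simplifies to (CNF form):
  True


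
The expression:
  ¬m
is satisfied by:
  {m: False}


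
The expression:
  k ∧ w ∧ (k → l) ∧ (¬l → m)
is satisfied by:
  {k: True, w: True, l: True}


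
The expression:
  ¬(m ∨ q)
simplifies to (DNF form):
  ¬m ∧ ¬q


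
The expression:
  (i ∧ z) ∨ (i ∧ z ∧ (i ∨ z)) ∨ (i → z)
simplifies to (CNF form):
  z ∨ ¬i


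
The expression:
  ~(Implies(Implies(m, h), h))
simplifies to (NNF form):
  ~h & ~m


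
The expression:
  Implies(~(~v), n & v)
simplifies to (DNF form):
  n | ~v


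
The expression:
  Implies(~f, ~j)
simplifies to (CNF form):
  f | ~j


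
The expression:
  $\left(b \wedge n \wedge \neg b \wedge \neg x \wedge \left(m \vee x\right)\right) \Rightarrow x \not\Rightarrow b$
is always true.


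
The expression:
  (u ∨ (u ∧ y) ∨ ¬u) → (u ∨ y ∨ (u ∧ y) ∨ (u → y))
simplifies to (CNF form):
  True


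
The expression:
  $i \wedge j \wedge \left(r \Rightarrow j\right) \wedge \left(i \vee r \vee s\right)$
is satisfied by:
  {i: True, j: True}


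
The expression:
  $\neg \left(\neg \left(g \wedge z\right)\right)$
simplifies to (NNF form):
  $g \wedge z$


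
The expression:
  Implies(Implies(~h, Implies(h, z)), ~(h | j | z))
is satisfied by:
  {h: False, z: False, j: False}


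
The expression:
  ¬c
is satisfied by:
  {c: False}


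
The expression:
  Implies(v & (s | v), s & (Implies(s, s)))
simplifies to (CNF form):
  s | ~v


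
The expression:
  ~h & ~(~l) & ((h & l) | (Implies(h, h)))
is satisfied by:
  {l: True, h: False}


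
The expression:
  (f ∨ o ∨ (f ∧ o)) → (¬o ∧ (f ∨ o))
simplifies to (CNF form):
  ¬o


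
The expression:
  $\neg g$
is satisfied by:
  {g: False}


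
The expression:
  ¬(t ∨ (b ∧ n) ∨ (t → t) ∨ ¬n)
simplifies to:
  False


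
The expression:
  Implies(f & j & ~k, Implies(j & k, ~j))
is always true.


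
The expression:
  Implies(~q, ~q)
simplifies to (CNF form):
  True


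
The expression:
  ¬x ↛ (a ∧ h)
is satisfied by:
  {x: False, h: False, a: False}
  {a: True, x: False, h: False}
  {h: True, x: False, a: False}


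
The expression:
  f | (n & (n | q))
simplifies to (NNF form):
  f | n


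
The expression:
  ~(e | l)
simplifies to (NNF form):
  ~e & ~l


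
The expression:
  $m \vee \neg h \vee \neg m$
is always true.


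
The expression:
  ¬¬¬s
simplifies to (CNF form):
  ¬s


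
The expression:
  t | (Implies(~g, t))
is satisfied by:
  {t: True, g: True}
  {t: True, g: False}
  {g: True, t: False}


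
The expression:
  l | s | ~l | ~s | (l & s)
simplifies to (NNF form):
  True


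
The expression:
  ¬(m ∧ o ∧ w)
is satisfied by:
  {w: False, m: False, o: False}
  {o: True, w: False, m: False}
  {m: True, w: False, o: False}
  {o: True, m: True, w: False}
  {w: True, o: False, m: False}
  {o: True, w: True, m: False}
  {m: True, w: True, o: False}


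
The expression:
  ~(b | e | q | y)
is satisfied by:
  {q: False, e: False, y: False, b: False}


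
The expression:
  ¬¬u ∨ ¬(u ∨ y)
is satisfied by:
  {u: True, y: False}
  {y: False, u: False}
  {y: True, u: True}


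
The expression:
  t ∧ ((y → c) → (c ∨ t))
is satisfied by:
  {t: True}


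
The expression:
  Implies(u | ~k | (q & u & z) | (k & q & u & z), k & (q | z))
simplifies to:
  k & (q | z | ~u)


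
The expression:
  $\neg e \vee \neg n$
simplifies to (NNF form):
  $\neg e \vee \neg n$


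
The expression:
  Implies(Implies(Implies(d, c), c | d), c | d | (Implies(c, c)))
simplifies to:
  True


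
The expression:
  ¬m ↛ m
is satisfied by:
  {m: False}


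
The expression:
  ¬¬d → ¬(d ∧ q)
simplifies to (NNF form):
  ¬d ∨ ¬q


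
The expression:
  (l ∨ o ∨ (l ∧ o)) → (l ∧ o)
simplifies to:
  (l ∧ o) ∨ (¬l ∧ ¬o)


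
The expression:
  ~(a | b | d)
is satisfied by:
  {b: False, d: False, a: False}


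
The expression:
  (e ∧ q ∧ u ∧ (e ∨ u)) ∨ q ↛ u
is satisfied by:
  {e: True, q: True, u: False}
  {q: True, u: False, e: False}
  {e: True, u: True, q: True}


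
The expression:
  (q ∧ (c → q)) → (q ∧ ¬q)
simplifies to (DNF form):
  ¬q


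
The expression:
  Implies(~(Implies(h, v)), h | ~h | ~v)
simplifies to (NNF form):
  True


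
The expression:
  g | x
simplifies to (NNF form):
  g | x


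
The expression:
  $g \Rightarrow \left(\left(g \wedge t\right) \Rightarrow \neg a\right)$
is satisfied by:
  {g: False, t: False, a: False}
  {a: True, g: False, t: False}
  {t: True, g: False, a: False}
  {a: True, t: True, g: False}
  {g: True, a: False, t: False}
  {a: True, g: True, t: False}
  {t: True, g: True, a: False}


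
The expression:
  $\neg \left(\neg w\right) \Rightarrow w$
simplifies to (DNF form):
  $\text{True}$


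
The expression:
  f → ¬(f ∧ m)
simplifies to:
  ¬f ∨ ¬m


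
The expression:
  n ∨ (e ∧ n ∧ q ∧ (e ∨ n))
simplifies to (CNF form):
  n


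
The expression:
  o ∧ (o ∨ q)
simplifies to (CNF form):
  o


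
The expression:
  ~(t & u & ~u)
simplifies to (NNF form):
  True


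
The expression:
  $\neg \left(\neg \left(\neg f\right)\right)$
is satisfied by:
  {f: False}


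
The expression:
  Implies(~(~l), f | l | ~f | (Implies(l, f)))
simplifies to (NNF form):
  True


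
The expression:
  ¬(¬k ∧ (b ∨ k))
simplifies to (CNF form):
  k ∨ ¬b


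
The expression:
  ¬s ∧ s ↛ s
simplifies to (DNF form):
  False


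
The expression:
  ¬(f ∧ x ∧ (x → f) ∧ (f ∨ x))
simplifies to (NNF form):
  ¬f ∨ ¬x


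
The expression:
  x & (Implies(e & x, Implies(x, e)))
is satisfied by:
  {x: True}


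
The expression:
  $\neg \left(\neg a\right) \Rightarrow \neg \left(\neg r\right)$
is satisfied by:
  {r: True, a: False}
  {a: False, r: False}
  {a: True, r: True}


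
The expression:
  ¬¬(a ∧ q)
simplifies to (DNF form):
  a ∧ q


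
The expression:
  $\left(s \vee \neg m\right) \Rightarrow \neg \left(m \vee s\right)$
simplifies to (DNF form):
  $\neg s$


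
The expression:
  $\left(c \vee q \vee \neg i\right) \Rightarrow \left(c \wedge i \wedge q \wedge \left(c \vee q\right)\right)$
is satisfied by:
  {i: True, q: False, c: False}
  {i: True, c: True, q: True}


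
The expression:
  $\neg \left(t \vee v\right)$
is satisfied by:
  {v: False, t: False}


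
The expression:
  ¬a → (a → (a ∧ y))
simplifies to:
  True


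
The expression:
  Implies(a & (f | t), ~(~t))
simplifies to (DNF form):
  t | ~a | ~f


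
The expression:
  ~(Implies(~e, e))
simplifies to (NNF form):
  ~e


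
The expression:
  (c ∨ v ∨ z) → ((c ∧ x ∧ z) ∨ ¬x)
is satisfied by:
  {c: True, z: True, v: False, x: False}
  {c: True, z: True, v: True, x: False}
  {c: True, v: False, z: False, x: False}
  {c: True, v: True, z: False, x: False}
  {z: True, v: False, c: False, x: False}
  {z: True, v: True, c: False, x: False}
  {v: False, c: False, z: False, x: False}
  {v: True, c: False, z: False, x: False}
  {x: True, v: False, z: True, c: True}
  {x: True, c: True, z: True, v: True}
  {x: True, v: False, z: False, c: False}


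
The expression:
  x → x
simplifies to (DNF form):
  True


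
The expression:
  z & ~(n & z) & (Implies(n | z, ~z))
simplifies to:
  False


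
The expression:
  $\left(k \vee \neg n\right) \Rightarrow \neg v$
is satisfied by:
  {n: True, v: False, k: False}
  {n: False, v: False, k: False}
  {k: True, n: True, v: False}
  {k: True, n: False, v: False}
  {v: True, n: True, k: False}


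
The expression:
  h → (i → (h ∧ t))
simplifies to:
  t ∨ ¬h ∨ ¬i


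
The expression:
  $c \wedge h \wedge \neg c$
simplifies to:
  $\text{False}$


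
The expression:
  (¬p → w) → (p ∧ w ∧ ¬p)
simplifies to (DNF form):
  ¬p ∧ ¬w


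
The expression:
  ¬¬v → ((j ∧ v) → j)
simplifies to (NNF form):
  True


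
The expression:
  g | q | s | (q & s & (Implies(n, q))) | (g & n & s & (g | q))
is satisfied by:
  {q: True, g: True, s: True}
  {q: True, g: True, s: False}
  {q: True, s: True, g: False}
  {q: True, s: False, g: False}
  {g: True, s: True, q: False}
  {g: True, s: False, q: False}
  {s: True, g: False, q: False}


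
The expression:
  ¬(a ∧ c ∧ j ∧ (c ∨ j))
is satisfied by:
  {c: False, a: False, j: False}
  {j: True, c: False, a: False}
  {a: True, c: False, j: False}
  {j: True, a: True, c: False}
  {c: True, j: False, a: False}
  {j: True, c: True, a: False}
  {a: True, c: True, j: False}


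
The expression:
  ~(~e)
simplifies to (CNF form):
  e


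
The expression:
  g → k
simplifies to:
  k ∨ ¬g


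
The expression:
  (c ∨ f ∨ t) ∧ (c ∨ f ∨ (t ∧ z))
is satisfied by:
  {z: True, c: True, f: True, t: True}
  {z: True, c: True, f: True, t: False}
  {c: True, f: True, t: True, z: False}
  {c: True, f: True, t: False, z: False}
  {z: True, c: True, t: True, f: False}
  {z: True, c: True, t: False, f: False}
  {c: True, t: True, f: False, z: False}
  {c: True, t: False, f: False, z: False}
  {z: True, f: True, t: True, c: False}
  {z: True, f: True, t: False, c: False}
  {f: True, t: True, c: False, z: False}
  {f: True, c: False, t: False, z: False}
  {z: True, t: True, c: False, f: False}


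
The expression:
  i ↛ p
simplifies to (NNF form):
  i ∧ ¬p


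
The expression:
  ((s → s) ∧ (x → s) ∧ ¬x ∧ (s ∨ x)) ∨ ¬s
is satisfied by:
  {s: False, x: False}
  {x: True, s: False}
  {s: True, x: False}


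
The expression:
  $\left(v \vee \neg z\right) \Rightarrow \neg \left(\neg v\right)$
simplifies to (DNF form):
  $v \vee z$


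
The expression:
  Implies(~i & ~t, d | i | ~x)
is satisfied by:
  {i: True, t: True, d: True, x: False}
  {i: True, t: True, d: False, x: False}
  {i: True, d: True, t: False, x: False}
  {i: True, d: False, t: False, x: False}
  {t: True, d: True, i: False, x: False}
  {t: True, i: False, d: False, x: False}
  {t: False, d: True, i: False, x: False}
  {t: False, i: False, d: False, x: False}
  {i: True, x: True, t: True, d: True}
  {i: True, x: True, t: True, d: False}
  {i: True, x: True, d: True, t: False}
  {i: True, x: True, d: False, t: False}
  {x: True, t: True, d: True, i: False}
  {x: True, t: True, d: False, i: False}
  {x: True, d: True, t: False, i: False}


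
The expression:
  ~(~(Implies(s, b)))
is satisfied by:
  {b: True, s: False}
  {s: False, b: False}
  {s: True, b: True}


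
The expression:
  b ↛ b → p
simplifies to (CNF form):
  True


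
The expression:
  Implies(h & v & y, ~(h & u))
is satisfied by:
  {h: False, v: False, u: False, y: False}
  {y: True, h: False, v: False, u: False}
  {u: True, h: False, v: False, y: False}
  {y: True, u: True, h: False, v: False}
  {v: True, y: False, h: False, u: False}
  {y: True, v: True, h: False, u: False}
  {u: True, v: True, y: False, h: False}
  {y: True, u: True, v: True, h: False}
  {h: True, u: False, v: False, y: False}
  {y: True, h: True, u: False, v: False}
  {u: True, h: True, y: False, v: False}
  {y: True, u: True, h: True, v: False}
  {v: True, h: True, u: False, y: False}
  {y: True, v: True, h: True, u: False}
  {u: True, v: True, h: True, y: False}


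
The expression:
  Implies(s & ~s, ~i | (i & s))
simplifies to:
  True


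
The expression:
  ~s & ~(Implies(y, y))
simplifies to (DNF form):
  False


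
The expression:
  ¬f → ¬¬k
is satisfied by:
  {k: True, f: True}
  {k: True, f: False}
  {f: True, k: False}


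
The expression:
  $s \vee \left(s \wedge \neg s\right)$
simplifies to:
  $s$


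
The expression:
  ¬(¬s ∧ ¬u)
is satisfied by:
  {u: True, s: True}
  {u: True, s: False}
  {s: True, u: False}


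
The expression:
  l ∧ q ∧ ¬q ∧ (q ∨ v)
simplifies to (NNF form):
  False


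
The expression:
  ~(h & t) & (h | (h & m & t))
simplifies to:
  h & ~t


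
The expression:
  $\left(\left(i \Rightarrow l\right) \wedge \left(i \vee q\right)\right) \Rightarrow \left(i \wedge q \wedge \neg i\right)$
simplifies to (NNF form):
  $\left(i \wedge \neg l\right) \vee \left(\neg i \wedge \neg q\right)$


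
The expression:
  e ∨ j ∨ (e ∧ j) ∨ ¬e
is always true.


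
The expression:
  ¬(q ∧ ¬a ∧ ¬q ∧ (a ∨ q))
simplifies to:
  True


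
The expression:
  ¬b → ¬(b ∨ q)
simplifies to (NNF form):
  b ∨ ¬q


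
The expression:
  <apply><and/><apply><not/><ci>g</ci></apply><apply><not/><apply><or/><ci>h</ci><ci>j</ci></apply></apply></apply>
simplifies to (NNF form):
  <apply><and/><apply><not/><ci>g</ci></apply><apply><not/><ci>h</ci></apply><apply><not/><ci>j</ci></apply></apply>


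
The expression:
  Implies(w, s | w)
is always true.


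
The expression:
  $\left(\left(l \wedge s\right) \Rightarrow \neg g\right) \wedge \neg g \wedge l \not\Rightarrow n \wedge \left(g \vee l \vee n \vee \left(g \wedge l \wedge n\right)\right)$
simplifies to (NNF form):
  $l \wedge \neg g \wedge \neg n$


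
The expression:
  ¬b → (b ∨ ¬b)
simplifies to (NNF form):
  True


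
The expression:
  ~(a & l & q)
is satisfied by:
  {l: False, q: False, a: False}
  {a: True, l: False, q: False}
  {q: True, l: False, a: False}
  {a: True, q: True, l: False}
  {l: True, a: False, q: False}
  {a: True, l: True, q: False}
  {q: True, l: True, a: False}


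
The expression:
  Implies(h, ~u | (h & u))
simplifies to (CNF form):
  True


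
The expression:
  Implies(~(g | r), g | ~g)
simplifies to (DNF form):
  True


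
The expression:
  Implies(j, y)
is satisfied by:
  {y: True, j: False}
  {j: False, y: False}
  {j: True, y: True}


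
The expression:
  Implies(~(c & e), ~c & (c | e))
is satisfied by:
  {e: True}


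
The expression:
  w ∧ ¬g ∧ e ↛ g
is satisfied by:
  {e: True, w: True, g: False}


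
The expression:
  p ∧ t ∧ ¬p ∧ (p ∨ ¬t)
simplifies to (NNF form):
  False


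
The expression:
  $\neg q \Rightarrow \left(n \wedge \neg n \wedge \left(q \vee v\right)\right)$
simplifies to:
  $q$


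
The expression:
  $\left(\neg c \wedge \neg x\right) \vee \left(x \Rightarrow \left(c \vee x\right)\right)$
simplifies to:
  $\text{True}$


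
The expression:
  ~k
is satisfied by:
  {k: False}


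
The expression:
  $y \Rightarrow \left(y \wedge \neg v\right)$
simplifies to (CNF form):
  $\neg v \vee \neg y$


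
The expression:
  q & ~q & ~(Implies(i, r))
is never true.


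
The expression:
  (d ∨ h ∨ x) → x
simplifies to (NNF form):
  x ∨ (¬d ∧ ¬h)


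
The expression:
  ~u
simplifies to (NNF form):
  ~u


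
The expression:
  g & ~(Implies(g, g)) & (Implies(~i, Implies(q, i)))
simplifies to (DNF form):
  False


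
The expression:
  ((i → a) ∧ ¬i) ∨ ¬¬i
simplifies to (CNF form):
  True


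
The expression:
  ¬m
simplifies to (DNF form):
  ¬m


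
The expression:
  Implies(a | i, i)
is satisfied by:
  {i: True, a: False}
  {a: False, i: False}
  {a: True, i: True}


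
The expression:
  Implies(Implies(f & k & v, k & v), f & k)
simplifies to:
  f & k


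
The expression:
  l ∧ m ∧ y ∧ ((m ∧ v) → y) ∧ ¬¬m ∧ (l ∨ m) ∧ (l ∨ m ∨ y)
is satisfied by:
  {m: True, y: True, l: True}


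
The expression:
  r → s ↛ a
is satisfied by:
  {s: True, r: False, a: False}
  {s: False, r: False, a: False}
  {a: True, s: True, r: False}
  {a: True, s: False, r: False}
  {r: True, s: True, a: False}


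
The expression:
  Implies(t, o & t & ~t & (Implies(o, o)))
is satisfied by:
  {t: False}


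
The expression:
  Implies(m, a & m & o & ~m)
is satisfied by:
  {m: False}


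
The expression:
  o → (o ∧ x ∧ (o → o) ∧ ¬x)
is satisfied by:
  {o: False}


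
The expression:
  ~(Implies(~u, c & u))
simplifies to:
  ~u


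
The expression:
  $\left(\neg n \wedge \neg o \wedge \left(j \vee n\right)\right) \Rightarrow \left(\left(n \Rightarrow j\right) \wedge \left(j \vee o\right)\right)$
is always true.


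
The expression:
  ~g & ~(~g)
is never true.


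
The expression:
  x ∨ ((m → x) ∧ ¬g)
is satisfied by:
  {x: True, g: False, m: False}
  {x: True, m: True, g: False}
  {x: True, g: True, m: False}
  {x: True, m: True, g: True}
  {m: False, g: False, x: False}


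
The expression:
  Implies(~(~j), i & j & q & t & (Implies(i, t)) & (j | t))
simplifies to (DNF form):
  ~j | (i & q & t)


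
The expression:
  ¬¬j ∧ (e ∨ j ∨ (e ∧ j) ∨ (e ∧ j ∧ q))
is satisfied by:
  {j: True}


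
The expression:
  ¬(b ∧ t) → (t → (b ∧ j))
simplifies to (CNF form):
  b ∨ ¬t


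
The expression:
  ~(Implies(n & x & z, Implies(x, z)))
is never true.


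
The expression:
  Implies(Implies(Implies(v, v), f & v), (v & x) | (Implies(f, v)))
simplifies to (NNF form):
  True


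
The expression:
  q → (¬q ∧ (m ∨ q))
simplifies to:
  ¬q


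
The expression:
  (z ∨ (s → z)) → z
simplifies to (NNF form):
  s ∨ z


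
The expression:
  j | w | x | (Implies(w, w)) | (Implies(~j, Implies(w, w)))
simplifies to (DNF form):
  True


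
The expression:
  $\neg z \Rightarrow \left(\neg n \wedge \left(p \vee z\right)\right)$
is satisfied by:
  {z: True, p: True, n: False}
  {z: True, p: False, n: False}
  {n: True, z: True, p: True}
  {n: True, z: True, p: False}
  {p: True, n: False, z: False}


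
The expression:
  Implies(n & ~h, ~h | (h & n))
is always true.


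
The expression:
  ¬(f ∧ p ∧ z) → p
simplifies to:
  p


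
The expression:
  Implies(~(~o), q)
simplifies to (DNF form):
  q | ~o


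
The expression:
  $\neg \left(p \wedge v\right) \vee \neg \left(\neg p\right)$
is always true.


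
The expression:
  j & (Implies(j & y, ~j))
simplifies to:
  j & ~y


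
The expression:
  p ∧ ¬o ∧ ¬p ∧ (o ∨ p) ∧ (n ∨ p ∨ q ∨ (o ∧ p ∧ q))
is never true.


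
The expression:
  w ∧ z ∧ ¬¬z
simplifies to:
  w ∧ z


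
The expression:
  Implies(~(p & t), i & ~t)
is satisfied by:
  {p: True, i: True, t: False}
  {i: True, t: False, p: False}
  {t: True, p: True, i: True}
  {t: True, p: True, i: False}


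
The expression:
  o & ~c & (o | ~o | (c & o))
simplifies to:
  o & ~c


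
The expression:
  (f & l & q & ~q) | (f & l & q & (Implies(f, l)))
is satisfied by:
  {f: True, q: True, l: True}


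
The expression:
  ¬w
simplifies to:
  ¬w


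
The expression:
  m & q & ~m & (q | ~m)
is never true.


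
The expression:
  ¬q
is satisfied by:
  {q: False}


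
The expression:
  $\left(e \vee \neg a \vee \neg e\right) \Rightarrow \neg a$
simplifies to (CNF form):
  $\neg a$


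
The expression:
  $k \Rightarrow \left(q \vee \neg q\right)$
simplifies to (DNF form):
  $\text{True}$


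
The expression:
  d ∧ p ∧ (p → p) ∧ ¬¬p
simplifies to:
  d ∧ p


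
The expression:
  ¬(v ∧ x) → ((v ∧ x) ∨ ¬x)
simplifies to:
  v ∨ ¬x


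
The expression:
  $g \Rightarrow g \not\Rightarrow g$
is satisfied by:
  {g: False}


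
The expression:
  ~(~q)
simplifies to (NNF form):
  q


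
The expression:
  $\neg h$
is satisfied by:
  {h: False}


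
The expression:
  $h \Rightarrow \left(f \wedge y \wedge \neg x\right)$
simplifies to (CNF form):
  $\left(f \vee \neg h\right) \wedge \left(y \vee \neg h\right) \wedge \left(\neg h \vee \neg x\right)$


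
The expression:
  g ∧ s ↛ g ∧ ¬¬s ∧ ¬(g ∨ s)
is never true.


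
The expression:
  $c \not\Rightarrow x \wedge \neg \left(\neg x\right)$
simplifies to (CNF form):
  $\text{False}$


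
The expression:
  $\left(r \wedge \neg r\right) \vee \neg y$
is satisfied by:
  {y: False}


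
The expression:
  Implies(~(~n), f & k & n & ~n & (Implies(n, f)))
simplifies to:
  ~n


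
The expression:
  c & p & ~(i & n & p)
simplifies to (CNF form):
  c & p & (~i | ~n)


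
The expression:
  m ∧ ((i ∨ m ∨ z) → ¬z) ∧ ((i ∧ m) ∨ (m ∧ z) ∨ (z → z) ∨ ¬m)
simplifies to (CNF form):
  m ∧ ¬z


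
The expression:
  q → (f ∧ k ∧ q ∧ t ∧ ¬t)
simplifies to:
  ¬q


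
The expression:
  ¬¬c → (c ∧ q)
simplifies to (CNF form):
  q ∨ ¬c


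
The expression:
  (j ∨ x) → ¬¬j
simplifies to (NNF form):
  j ∨ ¬x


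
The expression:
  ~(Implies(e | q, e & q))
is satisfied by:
  {q: True, e: False}
  {e: True, q: False}


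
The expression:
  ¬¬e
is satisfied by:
  {e: True}


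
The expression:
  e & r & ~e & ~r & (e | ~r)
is never true.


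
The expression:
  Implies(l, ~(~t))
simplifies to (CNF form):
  t | ~l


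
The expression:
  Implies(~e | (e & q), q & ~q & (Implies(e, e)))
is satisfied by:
  {e: True, q: False}


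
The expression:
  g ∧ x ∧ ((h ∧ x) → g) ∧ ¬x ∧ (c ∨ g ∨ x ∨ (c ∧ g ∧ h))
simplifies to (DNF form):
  False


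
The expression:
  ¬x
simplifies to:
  ¬x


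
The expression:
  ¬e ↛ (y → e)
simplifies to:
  y ∧ ¬e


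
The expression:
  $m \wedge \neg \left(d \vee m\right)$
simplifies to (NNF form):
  $\text{False}$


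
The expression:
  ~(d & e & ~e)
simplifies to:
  True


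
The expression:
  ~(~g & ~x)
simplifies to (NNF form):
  g | x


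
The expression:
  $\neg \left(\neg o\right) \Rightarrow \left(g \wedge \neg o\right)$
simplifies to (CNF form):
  $\neg o$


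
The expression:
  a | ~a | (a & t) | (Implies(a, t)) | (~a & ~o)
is always true.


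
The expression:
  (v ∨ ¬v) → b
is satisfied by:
  {b: True}


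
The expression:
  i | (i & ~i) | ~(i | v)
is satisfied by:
  {i: True, v: False}
  {v: False, i: False}
  {v: True, i: True}


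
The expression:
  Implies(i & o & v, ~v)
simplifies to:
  ~i | ~o | ~v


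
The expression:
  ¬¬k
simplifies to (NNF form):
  k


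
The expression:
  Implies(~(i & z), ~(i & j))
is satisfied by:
  {z: True, i: False, j: False}
  {z: False, i: False, j: False}
  {j: True, z: True, i: False}
  {j: True, z: False, i: False}
  {i: True, z: True, j: False}
  {i: True, z: False, j: False}
  {i: True, j: True, z: True}


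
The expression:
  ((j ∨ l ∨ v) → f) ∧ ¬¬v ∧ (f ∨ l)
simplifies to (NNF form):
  f ∧ v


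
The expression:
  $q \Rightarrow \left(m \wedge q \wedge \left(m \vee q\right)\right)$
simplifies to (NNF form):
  $m \vee \neg q$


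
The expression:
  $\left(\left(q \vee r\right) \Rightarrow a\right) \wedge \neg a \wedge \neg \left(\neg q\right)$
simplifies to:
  $\text{False}$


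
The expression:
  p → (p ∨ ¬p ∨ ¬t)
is always true.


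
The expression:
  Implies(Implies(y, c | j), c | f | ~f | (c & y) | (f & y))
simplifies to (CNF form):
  True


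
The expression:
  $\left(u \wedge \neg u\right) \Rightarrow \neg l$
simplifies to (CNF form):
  $\text{True}$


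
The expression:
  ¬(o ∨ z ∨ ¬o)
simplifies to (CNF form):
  False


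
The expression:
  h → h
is always true.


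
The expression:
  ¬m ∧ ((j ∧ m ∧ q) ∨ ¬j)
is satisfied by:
  {j: False, m: False}


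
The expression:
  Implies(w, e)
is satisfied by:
  {e: True, w: False}
  {w: False, e: False}
  {w: True, e: True}


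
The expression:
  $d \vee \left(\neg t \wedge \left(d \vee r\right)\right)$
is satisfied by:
  {r: True, d: True, t: False}
  {d: True, t: False, r: False}
  {r: True, d: True, t: True}
  {d: True, t: True, r: False}
  {r: True, t: False, d: False}


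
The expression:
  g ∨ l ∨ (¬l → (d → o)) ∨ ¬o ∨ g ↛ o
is always true.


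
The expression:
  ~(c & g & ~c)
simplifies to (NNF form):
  True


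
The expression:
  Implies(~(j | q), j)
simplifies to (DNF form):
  j | q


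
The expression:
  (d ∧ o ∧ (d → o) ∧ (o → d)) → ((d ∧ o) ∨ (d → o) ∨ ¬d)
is always true.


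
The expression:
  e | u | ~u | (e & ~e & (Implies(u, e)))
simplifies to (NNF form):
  True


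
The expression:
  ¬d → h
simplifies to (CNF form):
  d ∨ h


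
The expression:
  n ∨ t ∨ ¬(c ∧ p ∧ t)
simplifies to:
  True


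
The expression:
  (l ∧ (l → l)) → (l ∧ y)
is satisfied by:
  {y: True, l: False}
  {l: False, y: False}
  {l: True, y: True}


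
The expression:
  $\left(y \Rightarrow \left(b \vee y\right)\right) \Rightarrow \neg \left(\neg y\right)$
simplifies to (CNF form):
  $y$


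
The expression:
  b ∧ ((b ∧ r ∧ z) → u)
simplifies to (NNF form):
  b ∧ (u ∨ ¬r ∨ ¬z)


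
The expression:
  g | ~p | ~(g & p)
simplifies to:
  True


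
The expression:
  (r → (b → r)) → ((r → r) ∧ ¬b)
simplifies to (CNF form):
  ¬b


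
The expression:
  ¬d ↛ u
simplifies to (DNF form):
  u ∨ ¬d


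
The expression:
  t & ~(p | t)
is never true.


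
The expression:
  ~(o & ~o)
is always true.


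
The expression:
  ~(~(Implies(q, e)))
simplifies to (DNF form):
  e | ~q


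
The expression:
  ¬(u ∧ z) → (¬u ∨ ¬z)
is always true.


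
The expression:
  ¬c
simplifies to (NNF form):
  ¬c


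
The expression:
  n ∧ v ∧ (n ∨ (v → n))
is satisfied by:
  {n: True, v: True}


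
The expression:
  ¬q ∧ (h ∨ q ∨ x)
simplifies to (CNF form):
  ¬q ∧ (h ∨ x)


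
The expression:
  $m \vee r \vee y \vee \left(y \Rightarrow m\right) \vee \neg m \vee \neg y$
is always true.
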